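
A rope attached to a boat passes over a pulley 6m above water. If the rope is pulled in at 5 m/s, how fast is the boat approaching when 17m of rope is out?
85√253/253 ≈ 5.344 m/s

rope² = x² + 6²
x = √(17² - 6²) = √253
dx/dt = (rope/x) · d(rope)/dt = (17/√253) · (-5) = -85√253/253 m/s
The boat approaches at 85√253/253 ≈ 5.344 m/s.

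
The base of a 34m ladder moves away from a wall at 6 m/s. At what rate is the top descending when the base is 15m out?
90√19/133 ≈ 2.95 m/s

x² + y² = 34²
2x·dx/dt + 2y·dy/dt = 0
dy/dt = -x/y · dx/dt = -15/(7√19) · 6 = -90√19/133 m/s
The top is descending at 90√19/133 ≈ 2.95 m/s.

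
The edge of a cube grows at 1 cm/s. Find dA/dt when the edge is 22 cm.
264 cm²/s

A = 6s²
dA/dt = 12s · ds/dt = 12·22·1 = 264 cm²/s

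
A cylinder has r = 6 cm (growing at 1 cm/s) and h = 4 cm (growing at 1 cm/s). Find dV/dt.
84π cm³/s

V = πr²h
dV/dt = 2πrh·dr/dt + πr²·dh/dt
= 2π(6)(4)(1) + π(6)²(1)
= 84π cm³/s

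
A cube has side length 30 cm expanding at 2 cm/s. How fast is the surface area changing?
720 cm²/s

A = 6s²
dA/dt = 12s · ds/dt = 12·30·2 = 720 cm²/s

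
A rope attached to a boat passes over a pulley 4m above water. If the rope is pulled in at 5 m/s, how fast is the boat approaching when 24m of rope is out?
6√35/7 ≈ 5.071 m/s

rope² = x² + 4²
x = √(24² - 4²) = 4√35
dx/dt = (rope/x) · d(rope)/dt = (24/(4√35)) · (-5) = -6√35/7 m/s
The boat approaches at 6√35/7 ≈ 5.071 m/s.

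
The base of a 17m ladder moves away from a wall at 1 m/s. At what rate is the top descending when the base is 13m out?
13√30/60 ≈ 1.187 m/s

x² + y² = 17²
2x·dx/dt + 2y·dy/dt = 0
dy/dt = -x/y · dx/dt = -13/(2√30) · 1 = -13√30/60 m/s
The top is descending at 13√30/60 ≈ 1.187 m/s.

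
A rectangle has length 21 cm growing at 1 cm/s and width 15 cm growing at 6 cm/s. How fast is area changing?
141 cm²/s

A = lw
dA/dt = w·dl/dt + l·dw/dt = 15·1 + 21·6 = 141 cm²/s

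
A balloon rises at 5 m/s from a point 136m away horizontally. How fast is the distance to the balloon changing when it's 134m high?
335√9113/9113 ≈ 3.509 m/s

z² = 136² + y²
z = √(136² + 134²) = 2√9113
dz/dt = y/z · dy/dt = 134/(2√9113) · 5 = 335√9113/9113 ≈ 3.509 m/s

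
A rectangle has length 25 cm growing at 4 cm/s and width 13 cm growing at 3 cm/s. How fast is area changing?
127 cm²/s

A = lw
dA/dt = w·dl/dt + l·dw/dt = 13·4 + 25·3 = 127 cm²/s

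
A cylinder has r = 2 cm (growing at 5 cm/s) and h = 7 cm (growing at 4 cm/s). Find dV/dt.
156π cm³/s

V = πr²h
dV/dt = 2πrh·dr/dt + πr²·dh/dt
= 2π(2)(7)(5) + π(2)²(4)
= 156π cm³/s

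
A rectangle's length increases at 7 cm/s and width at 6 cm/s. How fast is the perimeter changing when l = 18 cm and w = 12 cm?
26 cm/s

P = 2(l + w)
dP/dt = 2(dl/dt + dw/dt) = 2(7 + 6) = 26 cm/s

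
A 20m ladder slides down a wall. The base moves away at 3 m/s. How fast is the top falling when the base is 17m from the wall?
17√111/37 ≈ 4.841 m/s

x² + y² = 20²
2x·dx/dt + 2y·dy/dt = 0
dy/dt = -x/y · dx/dt = -17/√111 · 3 = -17√111/37 m/s
The top is descending at 17√111/37 ≈ 4.841 m/s.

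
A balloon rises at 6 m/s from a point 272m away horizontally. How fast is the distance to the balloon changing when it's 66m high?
198√19585/19585 ≈ 1.415 m/s

z² = 272² + y²
z = √(272² + 66²) = 2√19585
dz/dt = y/z · dy/dt = 66/(2√19585) · 6 = 198√19585/19585 ≈ 1.415 m/s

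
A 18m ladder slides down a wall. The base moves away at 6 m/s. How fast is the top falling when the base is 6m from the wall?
3√2/2 ≈ 2.121 m/s

x² + y² = 18²
2x·dx/dt + 2y·dy/dt = 0
dy/dt = -x/y · dx/dt = -6/(12√2) · 6 = -3√2/2 m/s
The top is descending at 3√2/2 ≈ 2.121 m/s.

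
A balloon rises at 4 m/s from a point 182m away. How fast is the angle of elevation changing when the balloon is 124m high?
0.01501 rad/s

tan(θ) = y/182
sec²(θ) · dθ/dt = (1/182) · dy/dt
dθ/dt = cos²(θ)/182 · 4 = 182/(182² + 124²) · 4
dθ/dt = 0.01501 rad/s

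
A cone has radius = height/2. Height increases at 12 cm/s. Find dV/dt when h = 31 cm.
2883π cm³/s

V = (1/3)π(h/2)²h = πh³/12
dV/dt = πh²/4 · 12
At h = 31: dV/dt = 2883π cm³/s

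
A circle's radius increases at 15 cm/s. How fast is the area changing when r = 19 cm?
570π cm²/s

A = πr²
dA/dt = 2πr · dr/dt = 2π(19)(15) = 570π cm²/s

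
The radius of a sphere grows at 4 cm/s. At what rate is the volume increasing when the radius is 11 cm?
1936π cm³/s

V = (4/3)πr³
dV/dt = dV/dr · dr/dt = 4πr² · 4
At r = 11: dV/dt = 1936π cm³/s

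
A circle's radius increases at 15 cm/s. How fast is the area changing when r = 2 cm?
60π cm²/s

A = πr²
dA/dt = 2πr · dr/dt = 2π(2)(15) = 60π cm²/s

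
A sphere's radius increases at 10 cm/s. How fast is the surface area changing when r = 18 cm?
1440π cm²/s

S = 4πr²
dS/dt = dS/dr · dr/dt = 8πr · 10
At r = 18: dS/dt = 1440π cm²/s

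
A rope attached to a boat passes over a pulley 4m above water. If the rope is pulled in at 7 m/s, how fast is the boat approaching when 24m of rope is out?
6√35/5 ≈ 7.099 m/s

rope² = x² + 4²
x = √(24² - 4²) = 4√35
dx/dt = (rope/x) · d(rope)/dt = (24/(4√35)) · (-7) = -6√35/5 m/s
The boat approaches at 6√35/5 ≈ 7.099 m/s.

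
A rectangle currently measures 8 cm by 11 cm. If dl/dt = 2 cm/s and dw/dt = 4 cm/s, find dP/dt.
12 cm/s

P = 2(l + w)
dP/dt = 2(dl/dt + dw/dt) = 2(2 + 4) = 12 cm/s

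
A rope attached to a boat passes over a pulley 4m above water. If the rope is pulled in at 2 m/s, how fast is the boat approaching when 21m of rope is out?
42√17/85 ≈ 2.037 m/s

rope² = x² + 4²
x = √(21² - 4²) = 5√17
dx/dt = (rope/x) · d(rope)/dt = (21/(5√17)) · (-2) = -42√17/85 m/s
The boat approaches at 42√17/85 ≈ 2.037 m/s.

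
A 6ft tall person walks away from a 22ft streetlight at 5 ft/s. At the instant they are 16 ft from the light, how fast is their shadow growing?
15/8 ft/s

By similar triangles: 22/(x+s) = 6/s
Solving: s = 6x/16
ds/dt = 6/16 · dx/dt = 3/8 · 5 = 15/8 ft/s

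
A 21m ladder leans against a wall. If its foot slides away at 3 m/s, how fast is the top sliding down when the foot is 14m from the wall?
6√5/5 ≈ 2.683 m/s

x² + y² = 21²
2x·dx/dt + 2y·dy/dt = 0
dy/dt = -x/y · dx/dt = -14/(7√5) · 3 = -6√5/5 m/s
The top is descending at 6√5/5 ≈ 2.683 m/s.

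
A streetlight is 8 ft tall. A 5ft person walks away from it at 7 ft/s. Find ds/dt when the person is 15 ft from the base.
35/3 ft/s

By similar triangles: 8/(x+s) = 5/s
Solving: s = 5x/3
ds/dt = 5/3 · dx/dt = 5/3 · 7 = 35/3 ft/s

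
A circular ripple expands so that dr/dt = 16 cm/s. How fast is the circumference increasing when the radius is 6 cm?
32π cm/s

C = 2πr
dC/dt = 2π · dr/dt = 2π · 16 = 32π cm/s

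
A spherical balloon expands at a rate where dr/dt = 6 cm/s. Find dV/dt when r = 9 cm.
1944π cm³/s

V = (4/3)πr³
dV/dt = dV/dr · dr/dt = 4πr² · 6
At r = 9: dV/dt = 1944π cm³/s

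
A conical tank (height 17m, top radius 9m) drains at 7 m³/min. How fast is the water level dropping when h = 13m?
2023/(13689π) ≈ 0.04704 m/min

r/h = 9/17, so r = (9/17)h
V = (1/3)πr²h = (1/3)π((9/17)h)²h = (27/289)πh³
dV/dh = (81/289)πh²
dh/dt = (dV/dt)/(dV/dh) = -7/((81/289)π·13²) = -2023/(13689π) m/min
The level is dropping at 2023/(13689π) ≈ 0.04704 m/min.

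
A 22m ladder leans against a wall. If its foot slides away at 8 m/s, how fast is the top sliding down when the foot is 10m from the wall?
5√6/3 ≈ 4.082 m/s

x² + y² = 22²
2x·dx/dt + 2y·dy/dt = 0
dy/dt = -x/y · dx/dt = -10/(8√6) · 8 = -5√6/3 m/s
The top is descending at 5√6/3 ≈ 4.082 m/s.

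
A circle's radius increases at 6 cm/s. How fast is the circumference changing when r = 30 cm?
12π cm/s

C = 2πr
dC/dt = 2π · dr/dt = 2π · 6 = 12π cm/s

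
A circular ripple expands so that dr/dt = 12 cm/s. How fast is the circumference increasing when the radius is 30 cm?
24π cm/s

C = 2πr
dC/dt = 2π · dr/dt = 2π · 12 = 24π cm/s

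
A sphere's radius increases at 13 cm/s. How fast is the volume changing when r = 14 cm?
10192π cm³/s

V = (4/3)πr³
dV/dt = dV/dr · dr/dt = 4πr² · 13
At r = 14: dV/dt = 10192π cm³/s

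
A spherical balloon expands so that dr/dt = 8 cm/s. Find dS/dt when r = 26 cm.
1664π cm²/s

S = 4πr²
dS/dt = dS/dr · dr/dt = 8πr · 8
At r = 26: dS/dt = 1664π cm²/s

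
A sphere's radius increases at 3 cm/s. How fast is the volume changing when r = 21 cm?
5292π cm³/s

V = (4/3)πr³
dV/dt = dV/dr · dr/dt = 4πr² · 3
At r = 21: dV/dt = 5292π cm³/s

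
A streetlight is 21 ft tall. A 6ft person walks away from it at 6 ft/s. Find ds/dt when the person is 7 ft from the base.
12/5 ft/s

By similar triangles: 21/(x+s) = 6/s
Solving: s = 6x/15
ds/dt = 6/15 · dx/dt = 2/5 · 6 = 12/5 ft/s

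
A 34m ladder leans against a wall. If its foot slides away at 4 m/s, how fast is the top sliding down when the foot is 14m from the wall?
7√15/15 ≈ 1.807 m/s

x² + y² = 34²
2x·dx/dt + 2y·dy/dt = 0
dy/dt = -x/y · dx/dt = -14/(8√15) · 4 = -7√15/15 m/s
The top is descending at 7√15/15 ≈ 1.807 m/s.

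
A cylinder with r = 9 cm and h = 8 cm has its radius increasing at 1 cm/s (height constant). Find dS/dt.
52π cm²/s

S = 2πrh + 2πr² (lateral + bases)
dS/dt = (2πh + 4πr)·dr/dt = (2π·8 + 4π·9)·1
= 52π cm²/s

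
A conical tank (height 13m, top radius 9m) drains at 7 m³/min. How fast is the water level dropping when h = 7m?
169/(567π) ≈ 0.09488 m/min

r/h = 9/13, so r = (9/13)h
V = (1/3)πr²h = (1/3)π((9/13)h)²h = (27/169)πh³
dV/dh = (81/169)πh²
dh/dt = (dV/dt)/(dV/dh) = -7/((81/169)π·7²) = -169/(567π) m/min
The level is dropping at 169/(567π) ≈ 0.09488 m/min.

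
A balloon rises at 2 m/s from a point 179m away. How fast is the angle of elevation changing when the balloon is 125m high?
0.007511 rad/s

tan(θ) = y/179
sec²(θ) · dθ/dt = (1/179) · dy/dt
dθ/dt = cos²(θ)/179 · 2 = 179/(179² + 125²) · 2
dθ/dt = 0.007511 rad/s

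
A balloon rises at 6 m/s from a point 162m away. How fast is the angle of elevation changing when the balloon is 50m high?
0.033816 rad/s

tan(θ) = y/162
sec²(θ) · dθ/dt = (1/162) · dy/dt
dθ/dt = cos²(θ)/162 · 6 = 162/(162² + 50²) · 6
dθ/dt = 0.033816 rad/s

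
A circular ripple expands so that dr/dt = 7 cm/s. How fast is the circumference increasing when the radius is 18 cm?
14π cm/s

C = 2πr
dC/dt = 2π · dr/dt = 2π · 7 = 14π cm/s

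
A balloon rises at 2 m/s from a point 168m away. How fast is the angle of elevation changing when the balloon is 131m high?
0.007403 rad/s

tan(θ) = y/168
sec²(θ) · dθ/dt = (1/168) · dy/dt
dθ/dt = cos²(θ)/168 · 2 = 168/(168² + 131²) · 2
dθ/dt = 0.007403 rad/s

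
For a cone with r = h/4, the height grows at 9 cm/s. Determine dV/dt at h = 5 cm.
225π/16 cm³/s

V = (1/3)π(h/4)²h = πh³/48
dV/dt = πh²/16 · 9
At h = 5: dV/dt = 225π/16 cm³/s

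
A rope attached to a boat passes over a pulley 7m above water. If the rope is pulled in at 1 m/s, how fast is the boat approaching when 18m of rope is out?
18√11/55 ≈ 1.085 m/s

rope² = x² + 7²
x = √(18² - 7²) = 5√11
dx/dt = (rope/x) · d(rope)/dt = (18/(5√11)) · (-1) = -18√11/55 m/s
The boat approaches at 18√11/55 ≈ 1.085 m/s.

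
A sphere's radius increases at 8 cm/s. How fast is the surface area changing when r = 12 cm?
768π cm²/s

S = 4πr²
dS/dt = dS/dr · dr/dt = 8πr · 8
At r = 12: dS/dt = 768π cm²/s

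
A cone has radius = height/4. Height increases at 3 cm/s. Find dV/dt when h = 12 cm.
27π cm³/s

V = (1/3)π(h/4)²h = πh³/48
dV/dt = πh²/16 · 3
At h = 12: dV/dt = 27π cm³/s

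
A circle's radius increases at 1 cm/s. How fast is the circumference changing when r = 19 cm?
2π cm/s

C = 2πr
dC/dt = 2π · dr/dt = 2π · 1 = 2π cm/s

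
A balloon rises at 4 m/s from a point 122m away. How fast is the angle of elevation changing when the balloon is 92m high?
0.020901 rad/s

tan(θ) = y/122
sec²(θ) · dθ/dt = (1/122) · dy/dt
dθ/dt = cos²(θ)/122 · 4 = 122/(122² + 92²) · 4
dθ/dt = 0.020901 rad/s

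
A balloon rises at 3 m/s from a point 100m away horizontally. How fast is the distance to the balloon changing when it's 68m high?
51√914/914 ≈ 1.687 m/s

z² = 100² + y²
z = √(100² + 68²) = 4√914
dz/dt = y/z · dy/dt = 68/(4√914) · 3 = 51√914/914 ≈ 1.687 m/s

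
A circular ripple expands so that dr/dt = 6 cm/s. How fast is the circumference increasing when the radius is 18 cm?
12π cm/s

C = 2πr
dC/dt = 2π · dr/dt = 2π · 6 = 12π cm/s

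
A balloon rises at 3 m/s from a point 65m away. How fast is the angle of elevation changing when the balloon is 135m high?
0.008686 rad/s

tan(θ) = y/65
sec²(θ) · dθ/dt = (1/65) · dy/dt
dθ/dt = cos²(θ)/65 · 3 = 65/(65² + 135²) · 3
dθ/dt = 0.008686 rad/s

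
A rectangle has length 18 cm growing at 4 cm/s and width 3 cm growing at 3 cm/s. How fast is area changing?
66 cm²/s

A = lw
dA/dt = w·dl/dt + l·dw/dt = 3·4 + 18·3 = 66 cm²/s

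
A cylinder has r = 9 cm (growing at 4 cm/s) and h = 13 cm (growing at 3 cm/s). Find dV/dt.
1179π cm³/s

V = πr²h
dV/dt = 2πrh·dr/dt + πr²·dh/dt
= 2π(9)(13)(4) + π(9)²(3)
= 1179π cm³/s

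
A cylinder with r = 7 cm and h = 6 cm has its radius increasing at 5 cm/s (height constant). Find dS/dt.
200π cm²/s

S = 2πrh + 2πr² (lateral + bases)
dS/dt = (2πh + 4πr)·dr/dt = (2π·6 + 4π·7)·5
= 200π cm²/s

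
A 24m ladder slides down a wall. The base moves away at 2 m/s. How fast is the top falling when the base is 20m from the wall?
10√11/11 ≈ 3.015 m/s

x² + y² = 24²
2x·dx/dt + 2y·dy/dt = 0
dy/dt = -x/y · dx/dt = -20/(4√11) · 2 = -10√11/11 m/s
The top is descending at 10√11/11 ≈ 3.015 m/s.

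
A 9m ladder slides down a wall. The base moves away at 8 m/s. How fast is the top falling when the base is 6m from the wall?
16√5/5 ≈ 7.155 m/s

x² + y² = 9²
2x·dx/dt + 2y·dy/dt = 0
dy/dt = -x/y · dx/dt = -6/(3√5) · 8 = -16√5/5 m/s
The top is descending at 16√5/5 ≈ 7.155 m/s.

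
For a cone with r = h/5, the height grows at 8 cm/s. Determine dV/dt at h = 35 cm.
392π cm³/s

V = (1/3)π(h/5)²h = πh³/75
dV/dt = πh²/25 · 8
At h = 35: dV/dt = 392π cm³/s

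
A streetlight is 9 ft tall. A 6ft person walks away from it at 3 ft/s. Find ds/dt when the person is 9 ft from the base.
6 ft/s

By similar triangles: 9/(x+s) = 6/s
Solving: s = 6x/3
ds/dt = 6/3 · dx/dt = 2 · 3 = 6 ft/s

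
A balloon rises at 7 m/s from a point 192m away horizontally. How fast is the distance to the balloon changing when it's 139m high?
973√56185/56185 ≈ 4.105 m/s

z² = 192² + y²
z = √(192² + 139²) = √56185
dz/dt = y/z · dy/dt = 139/√56185 · 7 = 973√56185/56185 ≈ 4.105 m/s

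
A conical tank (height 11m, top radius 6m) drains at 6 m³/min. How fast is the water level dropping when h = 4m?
121/(96π) ≈ 0.4012 m/min

r/h = 6/11, so r = (6/11)h
V = (1/3)πr²h = (1/3)π((6/11)h)²h = (12/121)πh³
dV/dh = (36/121)πh²
dh/dt = (dV/dt)/(dV/dh) = -6/((36/121)π·4²) = -121/(96π) m/min
The level is dropping at 121/(96π) ≈ 0.4012 m/min.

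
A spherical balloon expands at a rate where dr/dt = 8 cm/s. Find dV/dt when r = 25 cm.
20000π cm³/s

V = (4/3)πr³
dV/dt = dV/dr · dr/dt = 4πr² · 8
At r = 25: dV/dt = 20000π cm³/s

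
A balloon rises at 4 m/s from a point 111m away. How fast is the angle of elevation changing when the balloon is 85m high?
0.022716 rad/s

tan(θ) = y/111
sec²(θ) · dθ/dt = (1/111) · dy/dt
dθ/dt = cos²(θ)/111 · 4 = 111/(111² + 85²) · 4
dθ/dt = 0.022716 rad/s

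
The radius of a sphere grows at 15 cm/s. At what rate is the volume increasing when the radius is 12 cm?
8640π cm³/s

V = (4/3)πr³
dV/dt = dV/dr · dr/dt = 4πr² · 15
At r = 12: dV/dt = 8640π cm³/s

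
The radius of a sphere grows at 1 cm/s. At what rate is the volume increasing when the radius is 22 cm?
1936π cm³/s

V = (4/3)πr³
dV/dt = dV/dr · dr/dt = 4πr² · 1
At r = 22: dV/dt = 1936π cm³/s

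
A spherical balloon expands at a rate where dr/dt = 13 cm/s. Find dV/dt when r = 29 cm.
43732π cm³/s

V = (4/3)πr³
dV/dt = dV/dr · dr/dt = 4πr² · 13
At r = 29: dV/dt = 43732π cm³/s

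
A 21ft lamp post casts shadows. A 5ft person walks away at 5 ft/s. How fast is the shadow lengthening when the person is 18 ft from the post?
25/16 ft/s

By similar triangles: 21/(x+s) = 5/s
Solving: s = 5x/16
ds/dt = 5/16 · dx/dt = 5/16 · 5 = 25/16 ft/s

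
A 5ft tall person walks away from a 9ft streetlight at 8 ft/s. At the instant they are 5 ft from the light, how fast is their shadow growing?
10 ft/s

By similar triangles: 9/(x+s) = 5/s
Solving: s = 5x/4
ds/dt = 5/4 · dx/dt = 5/4 · 8 = 10 ft/s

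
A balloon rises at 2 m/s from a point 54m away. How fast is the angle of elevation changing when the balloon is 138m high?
0.004918 rad/s

tan(θ) = y/54
sec²(θ) · dθ/dt = (1/54) · dy/dt
dθ/dt = cos²(θ)/54 · 2 = 54/(54² + 138²) · 2
dθ/dt = 0.004918 rad/s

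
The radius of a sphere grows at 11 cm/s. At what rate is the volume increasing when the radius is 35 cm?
53900π cm³/s

V = (4/3)πr³
dV/dt = dV/dr · dr/dt = 4πr² · 11
At r = 35: dV/dt = 53900π cm³/s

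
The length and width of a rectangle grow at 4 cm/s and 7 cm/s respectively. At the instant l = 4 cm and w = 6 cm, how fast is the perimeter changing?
22 cm/s

P = 2(l + w)
dP/dt = 2(dl/dt + dw/dt) = 2(4 + 7) = 22 cm/s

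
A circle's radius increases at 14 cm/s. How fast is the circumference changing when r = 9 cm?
28π cm/s

C = 2πr
dC/dt = 2π · dr/dt = 2π · 14 = 28π cm/s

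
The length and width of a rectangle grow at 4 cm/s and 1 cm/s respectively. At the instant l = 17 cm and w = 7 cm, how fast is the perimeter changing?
10 cm/s

P = 2(l + w)
dP/dt = 2(dl/dt + dw/dt) = 2(4 + 1) = 10 cm/s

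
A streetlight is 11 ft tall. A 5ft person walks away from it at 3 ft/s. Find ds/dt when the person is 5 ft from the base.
5/2 ft/s

By similar triangles: 11/(x+s) = 5/s
Solving: s = 5x/6
ds/dt = 5/6 · dx/dt = 5/6 · 3 = 5/2 ft/s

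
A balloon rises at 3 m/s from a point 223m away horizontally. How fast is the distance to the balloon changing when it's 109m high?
327√61610/61610 ≈ 1.317 m/s

z² = 223² + y²
z = √(223² + 109²) = √61610
dz/dt = y/z · dy/dt = 109/√61610 · 3 = 327√61610/61610 ≈ 1.317 m/s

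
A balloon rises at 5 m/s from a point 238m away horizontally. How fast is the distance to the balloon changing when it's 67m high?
335√61133/61133 ≈ 1.355 m/s

z² = 238² + y²
z = √(238² + 67²) = √61133
dz/dt = y/z · dy/dt = 67/√61133 · 5 = 335√61133/61133 ≈ 1.355 m/s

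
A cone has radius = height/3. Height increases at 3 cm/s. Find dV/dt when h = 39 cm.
507π cm³/s

V = (1/3)π(h/3)²h = πh³/27
dV/dt = πh²/9 · 3
At h = 39: dV/dt = 507π cm³/s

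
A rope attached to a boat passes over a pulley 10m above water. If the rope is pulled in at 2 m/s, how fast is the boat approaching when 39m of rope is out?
78√29/203 ≈ 2.069 m/s

rope² = x² + 10²
x = √(39² - 10²) = 7√29
dx/dt = (rope/x) · d(rope)/dt = (39/(7√29)) · (-2) = -78√29/203 m/s
The boat approaches at 78√29/203 ≈ 2.069 m/s.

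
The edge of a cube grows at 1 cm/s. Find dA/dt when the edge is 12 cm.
144 cm²/s

A = 6s²
dA/dt = 12s · ds/dt = 12·12·1 = 144 cm²/s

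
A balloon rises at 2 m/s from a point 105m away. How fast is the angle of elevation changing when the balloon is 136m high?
0.007114 rad/s

tan(θ) = y/105
sec²(θ) · dθ/dt = (1/105) · dy/dt
dθ/dt = cos²(θ)/105 · 2 = 105/(105² + 136²) · 2
dθ/dt = 0.007114 rad/s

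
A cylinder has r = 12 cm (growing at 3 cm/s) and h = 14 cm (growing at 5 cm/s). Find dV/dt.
1728π cm³/s

V = πr²h
dV/dt = 2πrh·dr/dt + πr²·dh/dt
= 2π(12)(14)(3) + π(12)²(5)
= 1728π cm³/s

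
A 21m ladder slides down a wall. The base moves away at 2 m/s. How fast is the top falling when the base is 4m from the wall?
8√17/85 ≈ 0.3881 m/s

x² + y² = 21²
2x·dx/dt + 2y·dy/dt = 0
dy/dt = -x/y · dx/dt = -4/(5√17) · 2 = -8√17/85 m/s
The top is descending at 8√17/85 ≈ 0.3881 m/s.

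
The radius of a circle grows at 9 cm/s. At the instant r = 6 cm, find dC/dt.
18π cm/s

C = 2πr
dC/dt = 2π · dr/dt = 2π · 9 = 18π cm/s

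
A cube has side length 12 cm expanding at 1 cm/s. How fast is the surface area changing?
144 cm²/s

A = 6s²
dA/dt = 12s · ds/dt = 12·12·1 = 144 cm²/s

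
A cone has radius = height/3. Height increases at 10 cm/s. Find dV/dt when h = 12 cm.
160π cm³/s

V = (1/3)π(h/3)²h = πh³/27
dV/dt = πh²/9 · 10
At h = 12: dV/dt = 160π cm³/s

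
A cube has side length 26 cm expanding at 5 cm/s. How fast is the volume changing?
10140 cm³/s

V = s³
dV/dt = 3s² · ds/dt = 3·26²·5 = 10140 cm³/s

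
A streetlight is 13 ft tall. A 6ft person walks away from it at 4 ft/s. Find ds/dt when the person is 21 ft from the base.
24/7 ft/s

By similar triangles: 13/(x+s) = 6/s
Solving: s = 6x/7
ds/dt = 6/7 · dx/dt = 6/7 · 4 = 24/7 ft/s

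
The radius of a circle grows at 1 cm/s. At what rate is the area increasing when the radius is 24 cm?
48π cm²/s

A = πr²
dA/dt = 2πr · dr/dt = 2π(24)(1) = 48π cm²/s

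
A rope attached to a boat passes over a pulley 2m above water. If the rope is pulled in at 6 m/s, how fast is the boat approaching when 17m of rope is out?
34√285/95 ≈ 6.042 m/s

rope² = x² + 2²
x = √(17² - 2²) = √285
dx/dt = (rope/x) · d(rope)/dt = (17/√285) · (-6) = -34√285/95 m/s
The boat approaches at 34√285/95 ≈ 6.042 m/s.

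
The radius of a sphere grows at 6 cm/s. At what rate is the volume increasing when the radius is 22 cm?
11616π cm³/s

V = (4/3)πr³
dV/dt = dV/dr · dr/dt = 4πr² · 6
At r = 22: dV/dt = 11616π cm³/s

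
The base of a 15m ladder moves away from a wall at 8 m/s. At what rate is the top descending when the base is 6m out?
16√21/21 ≈ 3.491 m/s

x² + y² = 15²
2x·dx/dt + 2y·dy/dt = 0
dy/dt = -x/y · dx/dt = -6/(3√21) · 8 = -16√21/21 m/s
The top is descending at 16√21/21 ≈ 3.491 m/s.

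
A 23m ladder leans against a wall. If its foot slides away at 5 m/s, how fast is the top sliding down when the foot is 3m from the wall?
3√130/52 ≈ 0.6578 m/s

x² + y² = 23²
2x·dx/dt + 2y·dy/dt = 0
dy/dt = -x/y · dx/dt = -3/(2√130) · 5 = -3√130/52 m/s
The top is descending at 3√130/52 ≈ 0.6578 m/s.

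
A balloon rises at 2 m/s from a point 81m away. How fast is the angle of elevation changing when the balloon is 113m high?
0.008381 rad/s

tan(θ) = y/81
sec²(θ) · dθ/dt = (1/81) · dy/dt
dθ/dt = cos²(θ)/81 · 2 = 81/(81² + 113²) · 2
dθ/dt = 0.008381 rad/s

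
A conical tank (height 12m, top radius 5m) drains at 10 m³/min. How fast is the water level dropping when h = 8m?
9/(10π) ≈ 0.2865 m/min

r/h = 5/12, so r = (5/12)h
V = (1/3)πr²h = (1/3)π((5/12)h)²h = (25/432)πh³
dV/dh = (25/144)πh²
dh/dt = (dV/dt)/(dV/dh) = -10/((25/144)π·8²) = -9/(10π) m/min
The level is dropping at 9/(10π) ≈ 0.2865 m/min.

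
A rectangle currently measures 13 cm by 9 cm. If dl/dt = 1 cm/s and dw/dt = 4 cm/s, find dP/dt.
10 cm/s

P = 2(l + w)
dP/dt = 2(dl/dt + dw/dt) = 2(1 + 4) = 10 cm/s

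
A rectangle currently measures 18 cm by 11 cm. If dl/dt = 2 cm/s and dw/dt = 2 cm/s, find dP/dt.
8 cm/s

P = 2(l + w)
dP/dt = 2(dl/dt + dw/dt) = 2(2 + 2) = 8 cm/s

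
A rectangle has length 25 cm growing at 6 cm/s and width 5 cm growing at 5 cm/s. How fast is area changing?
155 cm²/s

A = lw
dA/dt = w·dl/dt + l·dw/dt = 5·6 + 25·5 = 155 cm²/s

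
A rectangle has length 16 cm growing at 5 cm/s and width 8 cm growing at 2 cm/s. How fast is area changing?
72 cm²/s

A = lw
dA/dt = w·dl/dt + l·dw/dt = 8·5 + 16·2 = 72 cm²/s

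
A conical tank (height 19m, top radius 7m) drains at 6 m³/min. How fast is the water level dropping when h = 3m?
722/(147π) ≈ 1.563 m/min

r/h = 7/19, so r = (7/19)h
V = (1/3)πr²h = (1/3)π((7/19)h)²h = (49/1083)πh³
dV/dh = (49/361)πh²
dh/dt = (dV/dt)/(dV/dh) = -6/((49/361)π·3²) = -722/(147π) m/min
The level is dropping at 722/(147π) ≈ 1.563 m/min.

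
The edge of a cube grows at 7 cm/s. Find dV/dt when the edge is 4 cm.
336 cm³/s

V = s³
dV/dt = 3s² · ds/dt = 3·4²·7 = 336 cm³/s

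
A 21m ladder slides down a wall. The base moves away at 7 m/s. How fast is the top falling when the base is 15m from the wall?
35√6/12 ≈ 7.144 m/s

x² + y² = 21²
2x·dx/dt + 2y·dy/dt = 0
dy/dt = -x/y · dx/dt = -15/(6√6) · 7 = -35√6/12 m/s
The top is descending at 35√6/12 ≈ 7.144 m/s.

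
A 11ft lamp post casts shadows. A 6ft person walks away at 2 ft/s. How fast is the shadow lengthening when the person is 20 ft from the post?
12/5 ft/s

By similar triangles: 11/(x+s) = 6/s
Solving: s = 6x/5
ds/dt = 6/5 · dx/dt = 6/5 · 2 = 12/5 ft/s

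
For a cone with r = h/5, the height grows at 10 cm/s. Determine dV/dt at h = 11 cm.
242π/5 cm³/s

V = (1/3)π(h/5)²h = πh³/75
dV/dt = πh²/25 · 10
At h = 11: dV/dt = 242π/5 cm³/s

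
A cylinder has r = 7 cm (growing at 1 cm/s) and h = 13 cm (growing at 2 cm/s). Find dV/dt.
280π cm³/s

V = πr²h
dV/dt = 2πrh·dr/dt + πr²·dh/dt
= 2π(7)(13)(1) + π(7)²(2)
= 280π cm³/s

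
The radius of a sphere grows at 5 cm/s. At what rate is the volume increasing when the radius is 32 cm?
20480π cm³/s

V = (4/3)πr³
dV/dt = dV/dr · dr/dt = 4πr² · 5
At r = 32: dV/dt = 20480π cm³/s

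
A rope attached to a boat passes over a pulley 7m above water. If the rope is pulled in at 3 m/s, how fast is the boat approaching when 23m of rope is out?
23√30/40 ≈ 3.149 m/s

rope² = x² + 7²
x = √(23² - 7²) = 4√30
dx/dt = (rope/x) · d(rope)/dt = (23/(4√30)) · (-3) = -23√30/40 m/s
The boat approaches at 23√30/40 ≈ 3.149 m/s.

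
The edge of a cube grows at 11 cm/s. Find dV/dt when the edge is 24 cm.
19008 cm³/s

V = s³
dV/dt = 3s² · ds/dt = 3·24²·11 = 19008 cm³/s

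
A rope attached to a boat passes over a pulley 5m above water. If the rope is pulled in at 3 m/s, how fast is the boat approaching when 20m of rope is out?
4√15/5 ≈ 3.098 m/s

rope² = x² + 5²
x = √(20² - 5²) = 5√15
dx/dt = (rope/x) · d(rope)/dt = (20/(5√15)) · (-3) = -4√15/5 m/s
The boat approaches at 4√15/5 ≈ 3.098 m/s.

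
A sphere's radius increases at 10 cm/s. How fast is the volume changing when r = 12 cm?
5760π cm³/s

V = (4/3)πr³
dV/dt = dV/dr · dr/dt = 4πr² · 10
At r = 12: dV/dt = 5760π cm³/s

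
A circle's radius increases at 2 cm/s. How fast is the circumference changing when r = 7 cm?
4π cm/s

C = 2πr
dC/dt = 2π · dr/dt = 2π · 2 = 4π cm/s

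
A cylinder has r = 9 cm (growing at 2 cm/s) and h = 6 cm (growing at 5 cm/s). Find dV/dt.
621π cm³/s

V = πr²h
dV/dt = 2πrh·dr/dt + πr²·dh/dt
= 2π(9)(6)(2) + π(9)²(5)
= 621π cm³/s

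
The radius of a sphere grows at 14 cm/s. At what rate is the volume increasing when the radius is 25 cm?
35000π cm³/s

V = (4/3)πr³
dV/dt = dV/dr · dr/dt = 4πr² · 14
At r = 25: dV/dt = 35000π cm³/s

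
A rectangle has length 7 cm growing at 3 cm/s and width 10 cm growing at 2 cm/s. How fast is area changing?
44 cm²/s

A = lw
dA/dt = w·dl/dt + l·dw/dt = 10·3 + 7·2 = 44 cm²/s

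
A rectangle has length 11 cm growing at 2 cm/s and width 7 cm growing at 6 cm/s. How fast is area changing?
80 cm²/s

A = lw
dA/dt = w·dl/dt + l·dw/dt = 7·2 + 11·6 = 80 cm²/s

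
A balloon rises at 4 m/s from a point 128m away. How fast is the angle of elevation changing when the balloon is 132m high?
0.015144 rad/s

tan(θ) = y/128
sec²(θ) · dθ/dt = (1/128) · dy/dt
dθ/dt = cos²(θ)/128 · 4 = 128/(128² + 132²) · 4
dθ/dt = 0.015144 rad/s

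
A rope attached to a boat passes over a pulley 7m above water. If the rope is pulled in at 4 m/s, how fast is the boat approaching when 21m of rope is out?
3√2 ≈ 4.243 m/s

rope² = x² + 7²
x = √(21² - 7²) = 14√2
dx/dt = (rope/x) · d(rope)/dt = (21/(14√2)) · (-4) = -3√2 m/s
The boat approaches at 3√2 ≈ 4.243 m/s.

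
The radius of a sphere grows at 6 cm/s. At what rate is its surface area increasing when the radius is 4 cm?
192π cm²/s

S = 4πr²
dS/dt = dS/dr · dr/dt = 8πr · 6
At r = 4: dS/dt = 192π cm²/s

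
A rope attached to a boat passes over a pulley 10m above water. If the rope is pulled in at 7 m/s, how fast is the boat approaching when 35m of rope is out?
49√5/15 ≈ 7.304 m/s

rope² = x² + 10²
x = √(35² - 10²) = 15√5
dx/dt = (rope/x) · d(rope)/dt = (35/(15√5)) · (-7) = -49√5/15 m/s
The boat approaches at 49√5/15 ≈ 7.304 m/s.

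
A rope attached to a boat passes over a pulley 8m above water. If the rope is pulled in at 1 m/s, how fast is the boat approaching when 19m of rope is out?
19√33/99 ≈ 1.102 m/s

rope² = x² + 8²
x = √(19² - 8²) = 3√33
dx/dt = (rope/x) · d(rope)/dt = (19/(3√33)) · (-1) = -19√33/99 m/s
The boat approaches at 19√33/99 ≈ 1.102 m/s.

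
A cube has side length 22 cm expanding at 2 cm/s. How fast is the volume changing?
2904 cm³/s

V = s³
dV/dt = 3s² · ds/dt = 3·22²·2 = 2904 cm³/s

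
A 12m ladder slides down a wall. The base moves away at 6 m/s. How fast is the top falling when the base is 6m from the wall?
2√3 ≈ 3.464 m/s

x² + y² = 12²
2x·dx/dt + 2y·dy/dt = 0
dy/dt = -x/y · dx/dt = -6/(6√3) · 6 = -2√3 m/s
The top is descending at 2√3 ≈ 3.464 m/s.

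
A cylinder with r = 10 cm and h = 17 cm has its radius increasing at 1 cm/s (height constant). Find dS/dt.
74π cm²/s

S = 2πrh + 2πr² (lateral + bases)
dS/dt = (2πh + 4πr)·dr/dt = (2π·17 + 4π·10)·1
= 74π cm²/s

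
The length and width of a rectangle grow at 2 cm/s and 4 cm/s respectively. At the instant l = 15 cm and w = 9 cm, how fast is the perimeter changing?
12 cm/s

P = 2(l + w)
dP/dt = 2(dl/dt + dw/dt) = 2(2 + 4) = 12 cm/s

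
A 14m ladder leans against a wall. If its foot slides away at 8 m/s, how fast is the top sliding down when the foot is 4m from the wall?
16√5/15 ≈ 2.385 m/s

x² + y² = 14²
2x·dx/dt + 2y·dy/dt = 0
dy/dt = -x/y · dx/dt = -4/(6√5) · 8 = -16√5/15 m/s
The top is descending at 16√5/15 ≈ 2.385 m/s.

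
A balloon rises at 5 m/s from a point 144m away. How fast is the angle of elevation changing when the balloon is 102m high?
0.023121 rad/s

tan(θ) = y/144
sec²(θ) · dθ/dt = (1/144) · dy/dt
dθ/dt = cos²(θ)/144 · 5 = 144/(144² + 102²) · 5
dθ/dt = 0.023121 rad/s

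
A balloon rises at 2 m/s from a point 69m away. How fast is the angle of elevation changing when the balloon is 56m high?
0.017475 rad/s

tan(θ) = y/69
sec²(θ) · dθ/dt = (1/69) · dy/dt
dθ/dt = cos²(θ)/69 · 2 = 69/(69² + 56²) · 2
dθ/dt = 0.017475 rad/s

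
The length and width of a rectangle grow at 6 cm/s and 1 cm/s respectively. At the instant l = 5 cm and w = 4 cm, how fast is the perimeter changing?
14 cm/s

P = 2(l + w)
dP/dt = 2(dl/dt + dw/dt) = 2(6 + 1) = 14 cm/s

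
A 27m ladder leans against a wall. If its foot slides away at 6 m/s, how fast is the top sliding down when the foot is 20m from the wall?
120√329/329 ≈ 6.616 m/s

x² + y² = 27²
2x·dx/dt + 2y·dy/dt = 0
dy/dt = -x/y · dx/dt = -20/√329 · 6 = -120√329/329 m/s
The top is descending at 120√329/329 ≈ 6.616 m/s.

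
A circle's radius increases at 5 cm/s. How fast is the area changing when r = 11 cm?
110π cm²/s

A = πr²
dA/dt = 2πr · dr/dt = 2π(11)(5) = 110π cm²/s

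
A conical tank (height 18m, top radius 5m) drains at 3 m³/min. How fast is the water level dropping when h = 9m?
12/(25π) ≈ 0.1528 m/min

r/h = 5/18, so r = (5/18)h
V = (1/3)πr²h = (1/3)π((5/18)h)²h = (25/972)πh³
dV/dh = (25/324)πh²
dh/dt = (dV/dt)/(dV/dh) = -3/((25/324)π·9²) = -12/(25π) m/min
The level is dropping at 12/(25π) ≈ 0.1528 m/min.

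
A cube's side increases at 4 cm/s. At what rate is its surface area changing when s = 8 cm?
384 cm²/s

A = 6s²
dA/dt = 12s · ds/dt = 12·8·4 = 384 cm²/s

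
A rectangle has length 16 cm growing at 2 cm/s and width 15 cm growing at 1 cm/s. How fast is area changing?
46 cm²/s

A = lw
dA/dt = w·dl/dt + l·dw/dt = 15·2 + 16·1 = 46 cm²/s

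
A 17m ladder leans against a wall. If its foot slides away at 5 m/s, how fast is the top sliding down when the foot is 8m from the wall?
8/3 ≈ 2.667 m/s

x² + y² = 17²
2x·dx/dt + 2y·dy/dt = 0
dy/dt = -x/y · dx/dt = -8/15 · 5 = -8/3 m/s
The top is descending at 8/3 ≈ 2.667 m/s.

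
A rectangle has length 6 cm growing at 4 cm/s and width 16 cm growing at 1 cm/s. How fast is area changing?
70 cm²/s

A = lw
dA/dt = w·dl/dt + l·dw/dt = 16·4 + 6·1 = 70 cm²/s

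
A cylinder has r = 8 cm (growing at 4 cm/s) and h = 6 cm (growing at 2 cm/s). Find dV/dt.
512π cm³/s

V = πr²h
dV/dt = 2πrh·dr/dt + πr²·dh/dt
= 2π(8)(6)(4) + π(8)²(2)
= 512π cm³/s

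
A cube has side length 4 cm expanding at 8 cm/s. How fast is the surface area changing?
384 cm²/s

A = 6s²
dA/dt = 12s · ds/dt = 12·4·8 = 384 cm²/s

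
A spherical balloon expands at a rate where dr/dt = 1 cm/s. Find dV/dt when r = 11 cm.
484π cm³/s

V = (4/3)πr³
dV/dt = dV/dr · dr/dt = 4πr² · 1
At r = 11: dV/dt = 484π cm³/s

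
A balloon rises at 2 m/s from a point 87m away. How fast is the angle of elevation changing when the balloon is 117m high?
0.008185 rad/s

tan(θ) = y/87
sec²(θ) · dθ/dt = (1/87) · dy/dt
dθ/dt = cos²(θ)/87 · 2 = 87/(87² + 117²) · 2
dθ/dt = 0.008185 rad/s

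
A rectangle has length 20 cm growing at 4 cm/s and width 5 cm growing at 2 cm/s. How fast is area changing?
60 cm²/s

A = lw
dA/dt = w·dl/dt + l·dw/dt = 5·4 + 20·2 = 60 cm²/s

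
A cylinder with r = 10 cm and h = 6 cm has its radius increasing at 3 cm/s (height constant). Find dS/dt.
156π cm²/s

S = 2πrh + 2πr² (lateral + bases)
dS/dt = (2πh + 4πr)·dr/dt = (2π·6 + 4π·10)·3
= 156π cm²/s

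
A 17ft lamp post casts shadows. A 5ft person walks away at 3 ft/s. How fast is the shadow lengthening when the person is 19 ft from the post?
5/4 ft/s

By similar triangles: 17/(x+s) = 5/s
Solving: s = 5x/12
ds/dt = 5/12 · dx/dt = 5/12 · 3 = 5/4 ft/s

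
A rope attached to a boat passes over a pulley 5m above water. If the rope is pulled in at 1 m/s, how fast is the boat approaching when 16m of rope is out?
16√231/231 ≈ 1.053 m/s

rope² = x² + 5²
x = √(16² - 5²) = √231
dx/dt = (rope/x) · d(rope)/dt = (16/√231) · (-1) = -16√231/231 m/s
The boat approaches at 16√231/231 ≈ 1.053 m/s.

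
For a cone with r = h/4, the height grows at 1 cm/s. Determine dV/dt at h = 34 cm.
289π/4 cm³/s

V = (1/3)π(h/4)²h = πh³/48
dV/dt = πh²/16 · 1
At h = 34: dV/dt = 289π/4 cm³/s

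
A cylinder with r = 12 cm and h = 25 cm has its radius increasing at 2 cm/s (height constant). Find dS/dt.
196π cm²/s

S = 2πrh + 2πr² (lateral + bases)
dS/dt = (2πh + 4πr)·dr/dt = (2π·25 + 4π·12)·2
= 196π cm²/s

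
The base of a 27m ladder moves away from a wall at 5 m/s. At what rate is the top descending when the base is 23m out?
23√2/4 ≈ 8.132 m/s

x² + y² = 27²
2x·dx/dt + 2y·dy/dt = 0
dy/dt = -x/y · dx/dt = -23/(10√2) · 5 = -23√2/4 m/s
The top is descending at 23√2/4 ≈ 8.132 m/s.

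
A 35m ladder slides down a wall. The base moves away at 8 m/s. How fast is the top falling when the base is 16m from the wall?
128√969/969 ≈ 4.112 m/s

x² + y² = 35²
2x·dx/dt + 2y·dy/dt = 0
dy/dt = -x/y · dx/dt = -16/√969 · 8 = -128√969/969 m/s
The top is descending at 128√969/969 ≈ 4.112 m/s.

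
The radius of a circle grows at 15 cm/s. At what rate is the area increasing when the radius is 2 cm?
60π cm²/s

A = πr²
dA/dt = 2πr · dr/dt = 2π(2)(15) = 60π cm²/s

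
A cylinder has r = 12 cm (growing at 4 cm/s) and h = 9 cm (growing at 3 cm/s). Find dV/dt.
1296π cm³/s

V = πr²h
dV/dt = 2πrh·dr/dt + πr²·dh/dt
= 2π(12)(9)(4) + π(12)²(3)
= 1296π cm³/s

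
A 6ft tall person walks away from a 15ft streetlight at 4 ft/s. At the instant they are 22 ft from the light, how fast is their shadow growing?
8/3 ft/s

By similar triangles: 15/(x+s) = 6/s
Solving: s = 6x/9
ds/dt = 6/9 · dx/dt = 2/3 · 4 = 8/3 ft/s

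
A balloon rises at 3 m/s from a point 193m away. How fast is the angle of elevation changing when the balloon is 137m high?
0.010336 rad/s

tan(θ) = y/193
sec²(θ) · dθ/dt = (1/193) · dy/dt
dθ/dt = cos²(θ)/193 · 3 = 193/(193² + 137²) · 3
dθ/dt = 0.010336 rad/s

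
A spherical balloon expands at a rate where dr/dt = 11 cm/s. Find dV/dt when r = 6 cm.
1584π cm³/s

V = (4/3)πr³
dV/dt = dV/dr · dr/dt = 4πr² · 11
At r = 6: dV/dt = 1584π cm³/s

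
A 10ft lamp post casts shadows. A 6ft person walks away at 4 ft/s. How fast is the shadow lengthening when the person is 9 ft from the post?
6 ft/s

By similar triangles: 10/(x+s) = 6/s
Solving: s = 6x/4
ds/dt = 6/4 · dx/dt = 3/2 · 4 = 6 ft/s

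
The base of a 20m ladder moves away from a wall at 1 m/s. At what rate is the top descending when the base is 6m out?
3√91/91 ≈ 0.3145 m/s

x² + y² = 20²
2x·dx/dt + 2y·dy/dt = 0
dy/dt = -x/y · dx/dt = -6/(2√91) · 1 = -3√91/91 m/s
The top is descending at 3√91/91 ≈ 0.3145 m/s.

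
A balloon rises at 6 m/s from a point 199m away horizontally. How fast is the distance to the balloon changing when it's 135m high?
405√57826/28913 ≈ 3.368 m/s

z² = 199² + y²
z = √(199² + 135²) = √57826
dz/dt = y/z · dy/dt = 135/√57826 · 6 = 405√57826/28913 ≈ 3.368 m/s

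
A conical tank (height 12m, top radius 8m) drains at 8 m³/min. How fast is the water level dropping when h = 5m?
18/(25π) ≈ 0.2292 m/min

r/h = 8/12, so r = (2/3)h
V = (1/3)πr²h = (1/3)π((2/3)h)²h = (4/27)πh³
dV/dh = (4/9)πh²
dh/dt = (dV/dt)/(dV/dh) = -8/((4/9)π·5²) = -18/(25π) m/min
The level is dropping at 18/(25π) ≈ 0.2292 m/min.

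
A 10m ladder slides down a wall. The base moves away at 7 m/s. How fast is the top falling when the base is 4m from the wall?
2√21/3 ≈ 3.055 m/s

x² + y² = 10²
2x·dx/dt + 2y·dy/dt = 0
dy/dt = -x/y · dx/dt = -4/(2√21) · 7 = -2√21/3 m/s
The top is descending at 2√21/3 ≈ 3.055 m/s.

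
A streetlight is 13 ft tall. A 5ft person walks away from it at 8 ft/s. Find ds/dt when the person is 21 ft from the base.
5 ft/s

By similar triangles: 13/(x+s) = 5/s
Solving: s = 5x/8
ds/dt = 5/8 · dx/dt = 5/8 · 8 = 5 ft/s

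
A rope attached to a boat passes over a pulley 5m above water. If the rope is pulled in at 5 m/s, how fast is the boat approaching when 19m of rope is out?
95√21/84 ≈ 5.183 m/s

rope² = x² + 5²
x = √(19² - 5²) = 4√21
dx/dt = (rope/x) · d(rope)/dt = (19/(4√21)) · (-5) = -95√21/84 m/s
The boat approaches at 95√21/84 ≈ 5.183 m/s.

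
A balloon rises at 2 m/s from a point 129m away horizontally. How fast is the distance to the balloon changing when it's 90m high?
60√2749/2749 ≈ 1.144 m/s

z² = 129² + y²
z = √(129² + 90²) = 3√2749
dz/dt = y/z · dy/dt = 90/(3√2749) · 2 = 60√2749/2749 ≈ 1.144 m/s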